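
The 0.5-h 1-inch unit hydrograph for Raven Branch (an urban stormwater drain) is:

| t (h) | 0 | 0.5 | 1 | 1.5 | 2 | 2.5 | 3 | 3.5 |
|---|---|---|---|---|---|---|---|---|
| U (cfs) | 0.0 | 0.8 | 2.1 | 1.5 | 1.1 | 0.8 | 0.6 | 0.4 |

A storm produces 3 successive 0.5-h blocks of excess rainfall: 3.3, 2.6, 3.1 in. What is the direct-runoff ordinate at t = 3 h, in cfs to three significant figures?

By discrete convolution, Q_j = Σ (P_i / 1 in) · U_{j−i}.
At t = 3 h (j=6): Q = (3.3/1)·0.6 + (2.6/1)·0.8 + (3.1/1)·1.1 = 7.47 cfs.

Q ≈ 7.47 cfs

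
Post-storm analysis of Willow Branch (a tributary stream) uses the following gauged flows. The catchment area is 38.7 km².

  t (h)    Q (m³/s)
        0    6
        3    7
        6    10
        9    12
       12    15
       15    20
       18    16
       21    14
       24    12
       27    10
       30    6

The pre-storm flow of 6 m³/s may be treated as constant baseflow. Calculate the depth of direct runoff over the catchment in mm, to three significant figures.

Direct runoff: 0.0, 1.0, 4.0, 6.0, 9.0, 14.0, 10.0, 8.0, 6.0, 4.0, 0.0 m³/s; ΣQ_DR = 62.00 m³/s.
V = ΣQ_DR · Δt = 62.00 × 10800 s = 6.696 × 10^5 m³.
Over A = 38.7 km², depth = V / A = 17.3 mm.

d ≈ 17.3 mm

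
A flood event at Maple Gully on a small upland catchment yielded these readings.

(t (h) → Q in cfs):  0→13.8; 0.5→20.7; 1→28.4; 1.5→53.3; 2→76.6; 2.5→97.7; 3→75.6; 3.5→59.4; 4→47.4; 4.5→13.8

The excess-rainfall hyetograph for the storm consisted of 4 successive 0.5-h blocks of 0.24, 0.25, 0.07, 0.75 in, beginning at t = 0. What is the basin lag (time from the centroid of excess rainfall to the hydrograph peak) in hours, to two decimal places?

t_L ≈ 1.24 h

Centroid of excess rainfall: t_c = Σ P_i·t̄_i / ΣP_i = 1.2576 h (block centres at 0.25, 0.75, 1.25, 1.75 h).
Hydrograph peak occurs at t = 2.5 h, so basin lag t_L = 2.5 − 1.2576 = 1.24 h.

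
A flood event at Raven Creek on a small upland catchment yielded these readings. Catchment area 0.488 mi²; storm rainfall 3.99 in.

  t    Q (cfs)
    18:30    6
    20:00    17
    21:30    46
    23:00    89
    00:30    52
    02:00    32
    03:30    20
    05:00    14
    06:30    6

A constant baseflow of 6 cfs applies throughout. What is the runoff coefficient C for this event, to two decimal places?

ΣQ_DR = 228.0 cfs; V = ΣQ_DR·Δt = 1.231 × 10^6 ft³.
Runoff depth d = V / A = 1.086 in.
C = d / P = 1.086 / 3.99 = 0.27.

C ≈ 0.27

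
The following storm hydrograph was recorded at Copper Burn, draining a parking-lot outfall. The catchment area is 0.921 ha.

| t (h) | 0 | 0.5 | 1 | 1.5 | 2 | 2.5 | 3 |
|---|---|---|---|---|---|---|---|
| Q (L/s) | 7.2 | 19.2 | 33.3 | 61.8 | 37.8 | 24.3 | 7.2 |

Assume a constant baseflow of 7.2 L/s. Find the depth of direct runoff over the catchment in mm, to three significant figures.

d ≈ 27.4 mm

Direct runoff: 0.0, 12.0, 26.1, 54.6, 30.6, 17.1, 0.0 L/s; ΣQ_DR = 140.4 L/s.
V = ΣQ_DR · Δt = 140.4 × 1800 s = 2.527 × 10^5 L.
Over A = 0.921 ha, depth = V / A = 27.4 mm.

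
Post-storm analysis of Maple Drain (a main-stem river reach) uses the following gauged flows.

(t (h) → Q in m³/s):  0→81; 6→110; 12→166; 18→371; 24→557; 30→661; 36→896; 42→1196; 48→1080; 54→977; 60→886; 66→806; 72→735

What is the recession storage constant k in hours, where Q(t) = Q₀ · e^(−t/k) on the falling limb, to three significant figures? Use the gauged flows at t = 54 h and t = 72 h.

On the falling limb, Q drops from 977 to 735 m³/s between t = 54 h and t = 72 h (Δt = 18 h).
k = −Δt / ln(Q₂/Q₁) = −18 / ln(735/977) = 63.2 h.

k ≈ 63.2 h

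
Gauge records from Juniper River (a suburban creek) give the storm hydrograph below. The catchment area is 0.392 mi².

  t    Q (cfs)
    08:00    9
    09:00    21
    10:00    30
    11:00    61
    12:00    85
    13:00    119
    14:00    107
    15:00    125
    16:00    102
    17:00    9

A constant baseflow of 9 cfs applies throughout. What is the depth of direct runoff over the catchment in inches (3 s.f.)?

d ≈ 2.28 in

Direct runoff: 0.0, 12.0, 21.0, 52.0, 76.0, 110.0, 98.0, 116.0, 93.0, 0.0 cfs; ΣQ_DR = 578.0 cfs.
V = ΣQ_DR · Δt = 578.0 × 3600 s = 2.081 × 10^6 ft³.
Over A = 0.392 mi², depth = V / A = 2.28 in.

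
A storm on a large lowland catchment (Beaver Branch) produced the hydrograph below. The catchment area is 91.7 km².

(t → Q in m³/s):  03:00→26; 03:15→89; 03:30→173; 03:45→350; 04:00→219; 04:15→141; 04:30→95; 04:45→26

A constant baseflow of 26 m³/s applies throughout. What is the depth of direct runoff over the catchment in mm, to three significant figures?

d ≈ 8.94 mm

Direct runoff: 0.0, 63.0, 147.0, 324.0, 193.0, 115.0, 69.0, 0.0 m³/s; ΣQ_DR = 911.0 m³/s.
V = ΣQ_DR · Δt = 911.0 × 900 s = 8.199 × 10^5 m³.
Over A = 91.7 km², depth = V / A = 8.94 mm.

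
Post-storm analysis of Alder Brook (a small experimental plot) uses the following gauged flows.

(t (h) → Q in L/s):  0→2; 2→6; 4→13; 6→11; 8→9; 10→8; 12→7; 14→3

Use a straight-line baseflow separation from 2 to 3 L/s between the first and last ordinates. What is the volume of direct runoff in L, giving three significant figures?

V ≈ 2.81 × 10^5 L

Direct-runoff ordinates (Q − Q_b): 0.00, 3.86, 10.71, 8.57, 6.43, 5.29, 4.14, 0.00 L/s.
ΣQ_DR = 39.00 L/s.
With Δt = 2 h = 7200 s, V = ΣQ_DR · Δt = 39.00 × 7200 = 2.81 × 10^5 L.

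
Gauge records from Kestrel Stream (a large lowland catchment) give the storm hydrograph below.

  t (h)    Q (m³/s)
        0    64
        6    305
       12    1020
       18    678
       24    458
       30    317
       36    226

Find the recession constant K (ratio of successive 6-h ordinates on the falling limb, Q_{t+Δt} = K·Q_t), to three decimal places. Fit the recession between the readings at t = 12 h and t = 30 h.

Using the recession-limb readings at t = 12 h and t = 30 h: Q falls from 1020 to 317 m³/s over 3 intervals.
K = (Q₂/Q₁)^(1/3) = (317/1020)^(1/3) = 0.677.

K ≈ 0.677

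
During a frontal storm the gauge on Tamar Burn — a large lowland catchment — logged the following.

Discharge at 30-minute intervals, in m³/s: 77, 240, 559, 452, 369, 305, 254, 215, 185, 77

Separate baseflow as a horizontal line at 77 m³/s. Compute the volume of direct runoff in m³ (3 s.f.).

V ≈ 3.53 × 10^6 m³

Direct-runoff ordinates (Q − Q_b): 0.0, 163.0, 482.0, 375.0, 292.0, 228.0, 177.0, 138.0, 108.0, 0.0 m³/s.
ΣQ_DR = 1963 m³/s.
With Δt = 0.5 h = 1800 s, V = ΣQ_DR · Δt = 1963 × 1800 = 3.53 × 10^6 m³.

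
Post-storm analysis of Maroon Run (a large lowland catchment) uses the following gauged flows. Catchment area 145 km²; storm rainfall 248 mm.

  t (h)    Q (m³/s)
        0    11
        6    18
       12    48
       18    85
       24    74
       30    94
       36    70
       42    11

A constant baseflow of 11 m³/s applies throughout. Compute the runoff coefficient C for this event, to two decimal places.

C ≈ 0.19

ΣQ_DR = 323.0 m³/s; V = ΣQ_DR·Δt = 6.977 × 10^6 m³.
Runoff depth d = V / A = 48.12 mm.
C = d / P = 48.12 / 248 = 0.19.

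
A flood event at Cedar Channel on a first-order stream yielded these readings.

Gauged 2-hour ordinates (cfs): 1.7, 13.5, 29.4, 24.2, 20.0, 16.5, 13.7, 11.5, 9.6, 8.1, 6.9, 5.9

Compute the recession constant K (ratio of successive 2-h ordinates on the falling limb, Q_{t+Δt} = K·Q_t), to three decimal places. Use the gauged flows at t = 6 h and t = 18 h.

Using the recession-limb readings at t = 6 h and t = 18 h: Q falls from 24.2 to 8.1 cfs over 6 intervals.
K = (Q₂/Q₁)^(1/6) = (8.1/24.2)^(1/6) = 0.833.

K ≈ 0.833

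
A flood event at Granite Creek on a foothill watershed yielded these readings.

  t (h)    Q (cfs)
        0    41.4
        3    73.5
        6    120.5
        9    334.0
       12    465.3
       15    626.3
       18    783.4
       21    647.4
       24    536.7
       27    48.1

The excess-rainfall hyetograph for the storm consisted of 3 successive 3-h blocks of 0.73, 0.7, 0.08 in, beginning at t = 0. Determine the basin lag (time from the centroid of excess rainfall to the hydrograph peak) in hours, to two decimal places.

Centroid of excess rainfall: t_c = Σ P_i·t̄_i / ΣP_i = 3.2086 h (block centres at 1.5, 4.5, 7.5 h).
Hydrograph peak occurs at t = 18 h, so basin lag t_L = 18 − 3.2086 = 14.79 h.

t_L ≈ 14.79 h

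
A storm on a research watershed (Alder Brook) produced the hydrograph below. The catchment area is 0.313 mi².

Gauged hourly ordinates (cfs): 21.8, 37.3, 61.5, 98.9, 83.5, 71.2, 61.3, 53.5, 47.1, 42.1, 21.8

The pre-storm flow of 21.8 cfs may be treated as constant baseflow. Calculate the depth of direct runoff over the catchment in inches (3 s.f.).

Direct runoff: 0.0, 15.5, 39.7, 77.1, 61.7, 49.4, 39.5, 31.7, 25.3, 20.3, 0.0 cfs; ΣQ_DR = 360.2 cfs.
V = ΣQ_DR · Δt = 360.2 × 3600 s = 1.297 × 10^6 ft³.
Over A = 0.313 mi², depth = V / A = 1.78 in.

d ≈ 1.78 in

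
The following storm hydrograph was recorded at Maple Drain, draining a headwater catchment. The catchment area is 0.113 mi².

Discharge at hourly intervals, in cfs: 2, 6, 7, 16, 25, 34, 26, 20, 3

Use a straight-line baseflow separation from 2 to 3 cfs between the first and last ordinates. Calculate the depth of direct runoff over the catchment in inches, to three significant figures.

Direct runoff: 0.00, 3.88, 4.75, 13.62, 22.50, 31.38, 23.25, 17.12, 0.00 cfs; ΣQ_DR = 116.5 cfs.
V = ΣQ_DR · Δt = 116.5 × 3600 s = 4.194 × 10^5 ft³.
Over A = 0.113 mi², depth = V / A = 1.60 in.

d ≈ 1.60 in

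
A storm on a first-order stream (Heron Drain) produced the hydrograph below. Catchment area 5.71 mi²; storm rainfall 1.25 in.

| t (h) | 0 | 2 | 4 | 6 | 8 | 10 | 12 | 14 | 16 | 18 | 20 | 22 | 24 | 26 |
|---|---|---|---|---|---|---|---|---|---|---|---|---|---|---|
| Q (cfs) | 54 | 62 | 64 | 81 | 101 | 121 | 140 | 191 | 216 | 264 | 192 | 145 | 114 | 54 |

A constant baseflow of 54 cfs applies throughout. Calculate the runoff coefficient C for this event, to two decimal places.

ΣQ_DR = 1043 cfs; V = ΣQ_DR·Δt = 7.510 × 10^6 ft³.
Runoff depth d = V / A = 0.5661 in.
C = d / P = 0.5661 / 1.25 = 0.45.

C ≈ 0.45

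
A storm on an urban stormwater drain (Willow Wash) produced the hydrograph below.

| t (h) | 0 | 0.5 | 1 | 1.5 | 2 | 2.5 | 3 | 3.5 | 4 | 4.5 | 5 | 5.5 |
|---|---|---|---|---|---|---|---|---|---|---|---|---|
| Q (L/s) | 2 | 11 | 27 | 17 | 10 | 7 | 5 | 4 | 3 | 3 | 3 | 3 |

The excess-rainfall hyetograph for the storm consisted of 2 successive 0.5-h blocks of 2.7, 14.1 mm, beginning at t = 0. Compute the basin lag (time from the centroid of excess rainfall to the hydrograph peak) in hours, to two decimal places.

Centroid of excess rainfall: t_c = Σ P_i·t̄_i / ΣP_i = 0.6696 h (block centres at 0.25, 0.75 h).
Hydrograph peak occurs at t = 1 h, so basin lag t_L = 1 − 0.6696 = 0.33 h.

t_L ≈ 0.33 h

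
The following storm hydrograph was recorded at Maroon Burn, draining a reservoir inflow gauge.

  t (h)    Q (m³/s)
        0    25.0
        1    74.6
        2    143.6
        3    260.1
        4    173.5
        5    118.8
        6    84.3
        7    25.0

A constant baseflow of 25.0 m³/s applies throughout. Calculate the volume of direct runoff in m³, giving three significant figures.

V ≈ 2.54 × 10^6 m³

Direct-runoff ordinates (Q − Q_b): 0.0, 49.6, 118.6, 235.1, 148.5, 93.8, 59.3, 0.0 m³/s.
ΣQ_DR = 704.9 m³/s.
With Δt = 1 h = 3600 s, V = ΣQ_DR · Δt = 704.9 × 3600 = 2.54 × 10^6 m³.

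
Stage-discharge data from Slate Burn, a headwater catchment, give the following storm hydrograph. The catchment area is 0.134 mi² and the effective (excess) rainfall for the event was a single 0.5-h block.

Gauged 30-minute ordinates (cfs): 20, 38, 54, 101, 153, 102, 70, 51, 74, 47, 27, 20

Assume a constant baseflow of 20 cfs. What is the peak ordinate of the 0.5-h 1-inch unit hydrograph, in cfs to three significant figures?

Direct runoff: 0.0, 18.0, 34.0, 81.0, 133.0, 82.0, 50.0, 31.0, 54.0, 27.0, 7.0, 0.0 cfs; ΣQ_DR = 517.0 cfs, peak = 133.0 cfs.
Runoff depth d = ΣQ_DR·Δt / A = 517.0 × 1800 / (0.134 mi²) = 2.989 in.
The 1-inch UH is the DRH scaled by (1 in)/d, so U_p = 133.0 × 1/2.989 = 44.5 cfs.

U_p ≈ 44.5 cfs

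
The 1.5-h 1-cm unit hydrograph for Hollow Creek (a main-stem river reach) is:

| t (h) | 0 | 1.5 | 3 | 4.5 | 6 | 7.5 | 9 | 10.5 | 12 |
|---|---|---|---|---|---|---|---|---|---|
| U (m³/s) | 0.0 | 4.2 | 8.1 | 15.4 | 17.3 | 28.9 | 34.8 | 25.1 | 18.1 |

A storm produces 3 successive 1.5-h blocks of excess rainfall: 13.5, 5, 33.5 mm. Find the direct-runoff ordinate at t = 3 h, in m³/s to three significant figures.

By discrete convolution, Q_j = Σ (P_i / 10 mm) · U_{j−i}.
At t = 3 h (j=2): Q = (13.5/10)·8.1 + (5/10)·4.2 + (33.5/10)·0.0 = 13.0 m³/s.

Q ≈ 13.0 m³/s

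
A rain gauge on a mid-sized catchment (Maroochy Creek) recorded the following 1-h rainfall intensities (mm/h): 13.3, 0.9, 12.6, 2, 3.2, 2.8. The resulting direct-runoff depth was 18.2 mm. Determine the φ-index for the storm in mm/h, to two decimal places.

Only the 2 blocks with intensity above φ contribute runoff: 13.3, 12.6 mm/h.
Σ(I−φ)·Δt = d  ⇒  (13.3+12.6 − 2φ)·1 = 18.2
φ = (25.90 − 18.2/1) / 2 = 3.85 mm/h.

φ ≈ 3.85 mm/h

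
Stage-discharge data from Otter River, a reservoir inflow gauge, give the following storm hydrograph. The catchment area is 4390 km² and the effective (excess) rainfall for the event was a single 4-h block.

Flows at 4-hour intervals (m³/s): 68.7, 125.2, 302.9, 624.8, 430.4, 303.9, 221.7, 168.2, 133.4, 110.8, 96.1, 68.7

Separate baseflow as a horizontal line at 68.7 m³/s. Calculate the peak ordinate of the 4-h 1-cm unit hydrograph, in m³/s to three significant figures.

U_p ≈ 926 m³/s

Direct runoff: 0.0, 56.5, 234.2, 556.1, 361.7, 235.2, 153.0, 99.5, 64.7, 42.1, 27.4, 0.0 m³/s; ΣQ_DR = 1830 m³/s, peak = 556.1 m³/s.
Runoff depth d = ΣQ_DR·Δt / A = 1830 × 14400 / (4390 km²) = 6.004 mm.
The 1-cm UH is the DRH scaled by (10 mm)/d, so U_p = 556.1 × 10/6.004 = 926 m³/s.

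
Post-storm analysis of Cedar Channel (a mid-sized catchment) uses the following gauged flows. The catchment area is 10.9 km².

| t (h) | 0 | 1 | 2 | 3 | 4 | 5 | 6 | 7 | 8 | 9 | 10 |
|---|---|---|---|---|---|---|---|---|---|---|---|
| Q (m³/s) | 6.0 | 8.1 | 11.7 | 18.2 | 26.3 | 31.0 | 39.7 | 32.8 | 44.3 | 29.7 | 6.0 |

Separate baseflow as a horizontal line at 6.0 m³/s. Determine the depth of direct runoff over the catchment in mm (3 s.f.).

Direct runoff: 0.0, 2.1, 5.7, 12.2, 20.3, 25.0, 33.7, 26.8, 38.3, 23.7, 0.0 m³/s; ΣQ_DR = 187.8 m³/s.
V = ΣQ_DR · Δt = 187.8 × 3600 s = 6.761 × 10^5 m³.
Over A = 10.9 km², depth = V / A = 62.0 mm.

d ≈ 62.0 mm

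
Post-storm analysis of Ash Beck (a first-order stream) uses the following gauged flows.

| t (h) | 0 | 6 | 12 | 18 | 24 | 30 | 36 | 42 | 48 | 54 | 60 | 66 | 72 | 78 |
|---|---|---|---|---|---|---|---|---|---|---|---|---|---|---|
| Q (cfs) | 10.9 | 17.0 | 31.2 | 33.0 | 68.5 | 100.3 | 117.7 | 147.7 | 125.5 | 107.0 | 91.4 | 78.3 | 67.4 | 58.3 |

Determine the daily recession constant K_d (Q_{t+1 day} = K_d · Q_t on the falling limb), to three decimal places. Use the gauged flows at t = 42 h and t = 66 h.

Between t = 42 h and t = 66 h the flow falls from 147.7 to 78.3 cfs over 4×6 h = 24 h.
Per-interval ratio K = (78.3/147.7)^(1/4) = 0.8533; K_d = K^(24/6) = 0.530.

K_d ≈ 0.530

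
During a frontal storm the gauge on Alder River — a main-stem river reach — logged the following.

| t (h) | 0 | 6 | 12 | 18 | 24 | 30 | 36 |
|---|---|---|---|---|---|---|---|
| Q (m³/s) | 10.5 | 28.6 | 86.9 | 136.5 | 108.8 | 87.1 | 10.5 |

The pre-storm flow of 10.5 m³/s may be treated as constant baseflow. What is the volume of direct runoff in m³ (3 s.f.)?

Direct-runoff ordinates (Q − Q_b): 0.0, 18.1, 76.4, 126.0, 98.3, 76.6, 0.0 m³/s.
ΣQ_DR = 395.4 m³/s.
With Δt = 6 h = 21600 s, V = ΣQ_DR · Δt = 395.4 × 21600 = 8.54 × 10^6 m³.

V ≈ 8.54 × 10^6 m³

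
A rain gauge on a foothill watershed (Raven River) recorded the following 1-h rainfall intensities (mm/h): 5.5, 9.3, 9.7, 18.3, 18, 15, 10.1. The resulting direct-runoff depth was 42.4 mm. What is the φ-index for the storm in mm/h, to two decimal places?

Only the 6 blocks with intensity above φ contribute runoff: 9.3, 9.7, 18.3, 18, 15, 10.1 mm/h.
Σ(I−φ)·Δt = d  ⇒  (9.3+9.7+18.3+18+15+10.1 − 6φ)·1 = 42.4
φ = (80.40 − 42.4/1) / 6 = 6.33 mm/h.

φ ≈ 6.33 mm/h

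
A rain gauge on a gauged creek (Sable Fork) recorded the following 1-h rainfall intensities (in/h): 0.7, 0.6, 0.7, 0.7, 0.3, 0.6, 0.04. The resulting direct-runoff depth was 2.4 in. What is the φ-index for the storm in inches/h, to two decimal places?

φ ≈ 0.20 in/h

Only the 6 blocks with intensity above φ contribute runoff: 0.7, 0.6, 0.7, 0.7, 0.3, 0.6 in/h.
Σ(I−φ)·Δt = d  ⇒  (0.7+0.6+0.7+0.7+0.3+0.6 − 6φ)·1 = 2.4
φ = (3.600 − 2.4/1) / 6 = 0.20 in/h.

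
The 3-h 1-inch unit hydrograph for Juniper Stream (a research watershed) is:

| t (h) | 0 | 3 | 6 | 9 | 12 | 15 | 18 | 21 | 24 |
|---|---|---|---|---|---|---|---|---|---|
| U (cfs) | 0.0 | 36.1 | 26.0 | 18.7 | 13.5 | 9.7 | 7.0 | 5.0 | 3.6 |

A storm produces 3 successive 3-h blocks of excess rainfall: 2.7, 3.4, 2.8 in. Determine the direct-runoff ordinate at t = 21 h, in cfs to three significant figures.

By discrete convolution, Q_j = Σ (P_i / 1 in) · U_{j−i}.
At t = 21 h (j=7): Q = (2.7/1)·5.0 + (3.4/1)·7.0 + (2.8/1)·9.7 = 64.5 cfs.

Q ≈ 64.5 cfs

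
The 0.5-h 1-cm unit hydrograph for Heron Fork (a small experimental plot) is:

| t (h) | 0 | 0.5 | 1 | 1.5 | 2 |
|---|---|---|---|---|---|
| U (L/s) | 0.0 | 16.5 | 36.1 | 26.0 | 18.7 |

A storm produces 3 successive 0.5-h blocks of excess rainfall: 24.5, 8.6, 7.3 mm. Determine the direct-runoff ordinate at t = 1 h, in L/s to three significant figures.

By discrete convolution, Q_j = Σ (P_i / 10 mm) · U_{j−i}.
At t = 1 h (j=2): Q = (24.5/10)·36.1 + (8.6/10)·16.5 + (7.3/10)·0.0 = 103 L/s.

Q ≈ 103 L/s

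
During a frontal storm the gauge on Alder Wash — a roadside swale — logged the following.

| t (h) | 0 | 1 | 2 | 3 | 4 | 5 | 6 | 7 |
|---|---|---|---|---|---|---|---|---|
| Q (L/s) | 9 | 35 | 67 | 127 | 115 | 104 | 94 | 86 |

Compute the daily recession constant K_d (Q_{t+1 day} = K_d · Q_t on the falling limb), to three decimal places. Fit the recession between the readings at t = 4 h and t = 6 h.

Between t = 4 h and t = 6 h the flow falls from 115 to 94 L/s over 2×1 h = 2 h.
Per-interval ratio K = (94/115)^(1/2) = 0.9041; K_d = K^(24/1) = 0.089.

K_d ≈ 0.089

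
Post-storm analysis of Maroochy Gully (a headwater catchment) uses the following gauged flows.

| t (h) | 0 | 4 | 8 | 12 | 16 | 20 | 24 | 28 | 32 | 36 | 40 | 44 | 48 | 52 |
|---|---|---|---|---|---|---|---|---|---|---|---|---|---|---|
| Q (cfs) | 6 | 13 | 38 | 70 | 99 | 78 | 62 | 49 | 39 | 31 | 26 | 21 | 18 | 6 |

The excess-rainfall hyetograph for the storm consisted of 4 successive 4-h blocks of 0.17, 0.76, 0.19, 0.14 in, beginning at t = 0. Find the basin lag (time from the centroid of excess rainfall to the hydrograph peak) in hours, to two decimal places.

Centroid of excess rainfall: t_c = Σ P_i·t̄_i / ΣP_i = 6.9524 h (block centres at 2, 6, 10, 14 h).
Hydrograph peak occurs at t = 16 h, so basin lag t_L = 16 − 6.9524 = 9.05 h.

t_L ≈ 9.05 h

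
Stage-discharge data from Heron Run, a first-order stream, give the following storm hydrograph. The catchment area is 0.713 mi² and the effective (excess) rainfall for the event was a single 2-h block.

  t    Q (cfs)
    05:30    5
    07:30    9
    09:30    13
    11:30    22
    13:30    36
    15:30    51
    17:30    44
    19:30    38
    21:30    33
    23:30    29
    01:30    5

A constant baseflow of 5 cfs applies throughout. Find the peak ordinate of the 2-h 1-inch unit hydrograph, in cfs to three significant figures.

Direct runoff: 0.0, 4.0, 8.0, 17.0, 31.0, 46.0, 39.0, 33.0, 28.0, 24.0, 0.0 cfs; ΣQ_DR = 230.0 cfs, peak = 46.0 cfs.
Runoff depth d = ΣQ_DR·Δt / A = 230.0 × 7200 / (0.713 mi²) = 0.9997 in.
The 1-inch UH is the DRH scaled by (1 in)/d, so U_p = 46.0 × 1/0.9997 = 46.0 cfs.

U_p ≈ 46.0 cfs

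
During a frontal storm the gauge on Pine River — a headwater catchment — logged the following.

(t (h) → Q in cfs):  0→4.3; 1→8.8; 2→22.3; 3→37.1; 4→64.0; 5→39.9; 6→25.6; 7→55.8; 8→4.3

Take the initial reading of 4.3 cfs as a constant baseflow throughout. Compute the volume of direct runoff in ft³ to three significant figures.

Direct-runoff ordinates (Q − Q_b): 0.0, 4.5, 18.0, 32.8, 59.7, 35.6, 21.3, 51.5, 0.0 cfs.
ΣQ_DR = 223.4 cfs.
With Δt = 1 h = 3600 s, V = ΣQ_DR · Δt = 223.4 × 3600 = 8.04 × 10^5 ft³.

V ≈ 8.04 × 10^5 ft³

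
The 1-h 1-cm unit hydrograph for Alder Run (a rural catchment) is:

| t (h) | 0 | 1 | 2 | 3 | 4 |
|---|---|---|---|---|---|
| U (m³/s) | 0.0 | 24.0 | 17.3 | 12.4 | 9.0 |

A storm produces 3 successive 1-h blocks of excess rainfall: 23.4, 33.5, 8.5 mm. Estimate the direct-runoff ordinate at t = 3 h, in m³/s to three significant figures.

By discrete convolution, Q_j = Σ (P_i / 10 mm) · U_{j−i}.
At t = 3 h (j=3): Q = (23.4/10)·12.4 + (33.5/10)·17.3 + (8.5/10)·24.0 = 107 m³/s.

Q ≈ 107 m³/s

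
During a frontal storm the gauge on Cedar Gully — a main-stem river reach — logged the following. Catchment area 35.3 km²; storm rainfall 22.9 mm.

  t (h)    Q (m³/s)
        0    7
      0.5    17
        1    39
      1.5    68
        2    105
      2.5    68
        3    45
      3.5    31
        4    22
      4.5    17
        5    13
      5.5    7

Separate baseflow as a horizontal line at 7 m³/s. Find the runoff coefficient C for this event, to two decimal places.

C ≈ 0.79

ΣQ_DR = 355.0 m³/s; V = ΣQ_DR·Δt = 6.390 × 10^5 m³.
Runoff depth d = V / A = 18.10 mm.
C = d / P = 18.10 / 22.9 = 0.79.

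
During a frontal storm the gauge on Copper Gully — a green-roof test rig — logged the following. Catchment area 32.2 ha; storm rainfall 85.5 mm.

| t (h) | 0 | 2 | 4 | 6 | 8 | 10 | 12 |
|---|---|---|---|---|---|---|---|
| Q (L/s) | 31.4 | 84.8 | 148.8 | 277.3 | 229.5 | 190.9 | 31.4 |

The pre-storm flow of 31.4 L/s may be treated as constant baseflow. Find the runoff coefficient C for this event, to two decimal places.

ΣQ_DR = 774.3 L/s; V = ΣQ_DR·Δt = 5.575 × 10^6 L.
Runoff depth d = V / A = 17.31 mm.
C = d / P = 17.31 / 85.5 = 0.20.

C ≈ 0.20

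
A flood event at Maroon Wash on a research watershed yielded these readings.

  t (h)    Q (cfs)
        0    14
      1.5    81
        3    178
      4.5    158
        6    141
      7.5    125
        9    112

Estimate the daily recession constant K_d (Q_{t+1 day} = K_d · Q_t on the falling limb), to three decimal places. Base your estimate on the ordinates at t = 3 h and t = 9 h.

Between t = 3 h and t = 9 h the flow falls from 178 to 112 cfs over 4×1.5 h = 6 h.
Per-interval ratio K = (112/178)^(1/4) = 0.8906; K_d = K^(24/1.5) = 0.157.

K_d ≈ 0.157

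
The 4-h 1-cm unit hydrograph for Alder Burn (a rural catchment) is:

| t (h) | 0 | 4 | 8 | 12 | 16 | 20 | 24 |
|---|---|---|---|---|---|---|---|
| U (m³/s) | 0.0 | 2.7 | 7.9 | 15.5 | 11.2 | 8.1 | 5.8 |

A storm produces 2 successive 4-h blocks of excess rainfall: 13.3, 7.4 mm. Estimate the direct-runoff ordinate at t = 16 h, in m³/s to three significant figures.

Q ≈ 26.4 m³/s

By discrete convolution, Q_j = Σ (P_i / 10 mm) · U_{j−i}.
At t = 16 h (j=4): Q = (13.3/10)·11.2 + (7.4/10)·15.5 = 26.4 m³/s.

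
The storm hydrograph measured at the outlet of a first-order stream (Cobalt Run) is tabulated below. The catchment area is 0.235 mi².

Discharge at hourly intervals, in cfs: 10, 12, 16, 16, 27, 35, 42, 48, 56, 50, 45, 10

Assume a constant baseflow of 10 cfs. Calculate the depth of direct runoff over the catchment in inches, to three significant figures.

Direct runoff: 0.0, 2.0, 6.0, 6.0, 17.0, 25.0, 32.0, 38.0, 46.0, 40.0, 35.0, 0.0 cfs; ΣQ_DR = 247.0 cfs.
V = ΣQ_DR · Δt = 247.0 × 3600 s = 8.892 × 10^5 ft³.
Over A = 0.235 mi², depth = V / A = 1.63 in.

d ≈ 1.63 in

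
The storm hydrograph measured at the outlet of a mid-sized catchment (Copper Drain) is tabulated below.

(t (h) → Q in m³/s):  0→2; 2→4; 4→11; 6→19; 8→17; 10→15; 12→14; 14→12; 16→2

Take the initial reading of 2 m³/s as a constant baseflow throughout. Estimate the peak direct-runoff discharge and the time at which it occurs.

Subtracting baseflow gives direct-runoff ordinates: 0.0, 2.0, 9.0, 17.0, 15.0, 13.0, 12.0, 10.0, 0.0 m³/s.
The maximum is 17.0 m³/s, occurring at the reading for t = 6 h.

Q_p = 17.0 m³/s at t = 6 h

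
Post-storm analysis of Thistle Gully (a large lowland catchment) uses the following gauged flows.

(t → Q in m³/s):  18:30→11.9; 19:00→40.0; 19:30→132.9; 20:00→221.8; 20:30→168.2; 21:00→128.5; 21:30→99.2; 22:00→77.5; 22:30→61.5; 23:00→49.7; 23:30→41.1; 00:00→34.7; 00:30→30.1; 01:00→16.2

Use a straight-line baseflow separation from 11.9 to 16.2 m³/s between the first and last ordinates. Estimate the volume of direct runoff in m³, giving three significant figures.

Direct-runoff ordinates (Q − Q_b): 0.00, 27.77, 120.34, 208.91, 154.98, 114.95, 85.32, 63.28, 46.95, 34.82, 25.89, 19.16, 14.23, 0.00 m³/s.
ΣQ_DR = 916.6 m³/s.
With Δt = 0.5 h = 1800 s, V = ΣQ_DR · Δt = 916.6 × 1800 = 1.65 × 10^6 m³.

V ≈ 1.65 × 10^6 m³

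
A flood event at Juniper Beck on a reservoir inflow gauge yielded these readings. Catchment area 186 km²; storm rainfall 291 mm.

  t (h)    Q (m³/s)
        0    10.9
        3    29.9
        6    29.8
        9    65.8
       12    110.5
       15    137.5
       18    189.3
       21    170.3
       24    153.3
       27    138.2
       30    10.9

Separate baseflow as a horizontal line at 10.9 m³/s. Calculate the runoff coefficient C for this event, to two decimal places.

ΣQ_DR = 926.5 m³/s; V = ΣQ_DR·Δt = 1.001 × 10^7 m³.
Runoff depth d = V / A = 53.80 mm.
C = d / P = 53.80 / 291 = 0.18.

C ≈ 0.18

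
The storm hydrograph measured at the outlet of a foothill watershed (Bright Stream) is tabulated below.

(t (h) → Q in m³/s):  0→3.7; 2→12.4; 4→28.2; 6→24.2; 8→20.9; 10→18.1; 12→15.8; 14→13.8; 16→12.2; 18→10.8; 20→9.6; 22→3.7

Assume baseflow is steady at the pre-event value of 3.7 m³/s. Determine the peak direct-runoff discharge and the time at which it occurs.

Q_p = 24.5 m³/s at t = 4 h

Subtracting baseflow gives direct-runoff ordinates: 0.0, 8.7, 24.5, 20.5, 17.2, 14.4, 12.1, 10.1, 8.5, 7.1, 5.9, 0.0 m³/s.
The maximum is 24.5 m³/s, occurring at the reading for t = 4 h.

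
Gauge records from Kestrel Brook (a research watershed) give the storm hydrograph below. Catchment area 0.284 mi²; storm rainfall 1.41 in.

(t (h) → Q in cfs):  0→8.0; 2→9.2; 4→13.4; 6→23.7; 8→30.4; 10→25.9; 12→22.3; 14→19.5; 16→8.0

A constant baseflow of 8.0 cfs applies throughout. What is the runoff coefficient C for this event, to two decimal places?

ΣQ_DR = 88.40 cfs; V = ΣQ_DR·Δt = 6.365 × 10^5 ft³.
Runoff depth d = V / A = 0.9647 in.
C = d / P = 0.9647 / 1.41 = 0.68.

C ≈ 0.68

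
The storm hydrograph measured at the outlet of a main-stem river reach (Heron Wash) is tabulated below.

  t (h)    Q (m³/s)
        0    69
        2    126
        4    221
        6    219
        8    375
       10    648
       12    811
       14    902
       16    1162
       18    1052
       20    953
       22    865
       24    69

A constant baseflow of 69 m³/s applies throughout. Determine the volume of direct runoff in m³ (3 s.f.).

Direct-runoff ordinates (Q − Q_b): 0.0, 57.0, 152.0, 150.0, 306.0, 579.0, 742.0, 833.0, 1093.0, 983.0, 884.0, 796.0, 0.0 m³/s.
ΣQ_DR = 6575 m³/s.
With Δt = 2 h = 7200 s, V = ΣQ_DR · Δt = 6575 × 7200 = 4.73 × 10^7 m³.

V ≈ 4.73 × 10^7 m³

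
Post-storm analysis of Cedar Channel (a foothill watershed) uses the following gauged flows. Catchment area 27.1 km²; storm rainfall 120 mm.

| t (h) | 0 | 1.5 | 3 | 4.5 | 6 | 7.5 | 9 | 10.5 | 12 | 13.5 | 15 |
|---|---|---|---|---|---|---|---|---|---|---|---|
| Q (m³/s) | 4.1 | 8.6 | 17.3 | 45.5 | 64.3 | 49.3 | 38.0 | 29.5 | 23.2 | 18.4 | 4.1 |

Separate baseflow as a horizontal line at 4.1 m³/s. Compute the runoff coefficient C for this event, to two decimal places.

ΣQ_DR = 257.2 m³/s; V = ΣQ_DR·Δt = 1.389 × 10^6 m³.
Runoff depth d = V / A = 51.25 mm.
C = d / P = 51.25 / 120 = 0.43.

C ≈ 0.43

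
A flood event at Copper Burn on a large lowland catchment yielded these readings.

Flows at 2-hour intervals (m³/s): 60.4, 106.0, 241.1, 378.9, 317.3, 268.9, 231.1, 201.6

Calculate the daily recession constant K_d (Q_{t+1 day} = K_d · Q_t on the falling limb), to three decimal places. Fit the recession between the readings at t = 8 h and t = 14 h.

Between t = 8 h and t = 14 h the flow falls from 317.3 to 201.6 m³/s over 3×2 h = 6 h.
Per-interval ratio K = (201.6/317.3)^(1/3) = 0.8597; K_d = K^(24/2) = 0.163.

K_d ≈ 0.163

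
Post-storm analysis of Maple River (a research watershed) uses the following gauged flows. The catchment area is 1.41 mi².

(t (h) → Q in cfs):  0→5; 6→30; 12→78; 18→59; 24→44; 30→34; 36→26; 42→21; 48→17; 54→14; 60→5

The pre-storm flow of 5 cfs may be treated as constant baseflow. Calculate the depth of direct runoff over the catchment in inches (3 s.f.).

Direct runoff: 0.0, 25.0, 73.0, 54.0, 39.0, 29.0, 21.0, 16.0, 12.0, 9.0, 0.0 cfs; ΣQ_DR = 278.0 cfs.
V = ΣQ_DR · Δt = 278.0 × 21600 s = 6.005 × 10^6 ft³.
Over A = 1.41 mi², depth = V / A = 1.83 in.

d ≈ 1.83 in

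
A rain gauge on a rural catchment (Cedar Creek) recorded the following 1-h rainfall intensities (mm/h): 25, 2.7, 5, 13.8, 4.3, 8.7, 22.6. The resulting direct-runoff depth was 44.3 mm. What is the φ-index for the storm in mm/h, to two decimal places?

φ ≈ 6.45 mm/h

Only the 4 blocks with intensity above φ contribute runoff: 25, 13.8, 8.7, 22.6 mm/h.
Σ(I−φ)·Δt = d  ⇒  (25+13.8+8.7+22.6 − 4φ)·1 = 44.3
φ = (70.10 − 44.3/1) / 4 = 6.45 mm/h.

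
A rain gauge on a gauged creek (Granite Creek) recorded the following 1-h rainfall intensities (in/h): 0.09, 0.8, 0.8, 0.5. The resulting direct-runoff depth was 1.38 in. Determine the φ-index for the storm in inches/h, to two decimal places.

φ ≈ 0.24 in/h

Only the 3 blocks with intensity above φ contribute runoff: 0.8, 0.8, 0.5 in/h.
Σ(I−φ)·Δt = d  ⇒  (0.8+0.8+0.5 − 3φ)·1 = 1.38
φ = (2.100 − 1.38/1) / 3 = 0.24 in/h.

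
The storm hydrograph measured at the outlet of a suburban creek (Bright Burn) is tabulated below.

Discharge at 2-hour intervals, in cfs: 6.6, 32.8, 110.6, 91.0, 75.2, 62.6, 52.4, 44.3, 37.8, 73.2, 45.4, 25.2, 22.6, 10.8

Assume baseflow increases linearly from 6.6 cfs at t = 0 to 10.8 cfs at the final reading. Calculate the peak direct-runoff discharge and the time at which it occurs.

Subtracting baseflow gives direct-runoff ordinates: 0.00, 25.88, 103.35, 83.43, 67.31, 54.38, 43.86, 35.44, 28.62, 63.69, 35.57, 15.05, 12.12, 0.00 cfs.
The maximum is 103.35 cfs, occurring at the reading for t = 4 h.

Q_p = 103.35 cfs at t = 4 h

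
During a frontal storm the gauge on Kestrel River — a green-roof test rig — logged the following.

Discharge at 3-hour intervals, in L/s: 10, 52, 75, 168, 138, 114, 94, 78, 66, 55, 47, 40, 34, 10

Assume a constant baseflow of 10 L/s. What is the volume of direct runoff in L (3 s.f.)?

Direct-runoff ordinates (Q − Q_b): 0.0, 42.0, 65.0, 158.0, 128.0, 104.0, 84.0, 68.0, 56.0, 45.0, 37.0, 30.0, 24.0, 0.0 L/s.
ΣQ_DR = 841.0 L/s.
With Δt = 3 h = 10800 s, V = ΣQ_DR · Δt = 841.0 × 10800 = 9.08 × 10^6 L.

V ≈ 9.08 × 10^6 L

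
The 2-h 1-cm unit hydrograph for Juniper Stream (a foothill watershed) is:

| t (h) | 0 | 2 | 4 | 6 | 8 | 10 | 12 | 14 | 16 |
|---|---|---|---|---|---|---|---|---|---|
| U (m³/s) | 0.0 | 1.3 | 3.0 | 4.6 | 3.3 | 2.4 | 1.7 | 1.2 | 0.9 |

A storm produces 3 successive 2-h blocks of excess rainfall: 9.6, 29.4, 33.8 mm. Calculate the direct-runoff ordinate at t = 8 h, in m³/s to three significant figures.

Q ≈ 26.8 m³/s

By discrete convolution, Q_j = Σ (P_i / 10 mm) · U_{j−i}.
At t = 8 h (j=4): Q = (9.6/10)·3.3 + (29.4/10)·4.6 + (33.8/10)·3.0 = 26.8 m³/s.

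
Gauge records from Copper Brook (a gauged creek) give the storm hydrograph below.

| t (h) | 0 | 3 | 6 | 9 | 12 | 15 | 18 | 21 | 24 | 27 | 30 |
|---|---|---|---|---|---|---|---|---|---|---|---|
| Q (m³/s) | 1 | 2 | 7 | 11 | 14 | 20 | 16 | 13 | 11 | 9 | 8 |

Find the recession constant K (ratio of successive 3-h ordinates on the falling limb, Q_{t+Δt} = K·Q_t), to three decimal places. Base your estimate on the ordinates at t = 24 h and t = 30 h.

Using the recession-limb readings at t = 24 h and t = 30 h: Q falls from 11 to 8 m³/s over 2 intervals.
K = (Q₂/Q₁)^(1/2) = (8/11)^(1/2) = 0.853.

K ≈ 0.853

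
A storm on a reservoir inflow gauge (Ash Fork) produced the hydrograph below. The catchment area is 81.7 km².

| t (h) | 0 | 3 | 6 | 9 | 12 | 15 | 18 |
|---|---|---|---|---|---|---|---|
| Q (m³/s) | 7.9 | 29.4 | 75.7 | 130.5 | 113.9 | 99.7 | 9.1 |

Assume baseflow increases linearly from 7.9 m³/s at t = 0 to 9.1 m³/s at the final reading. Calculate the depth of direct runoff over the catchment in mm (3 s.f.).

Direct runoff: 0.00, 21.30, 67.40, 122.00, 105.20, 90.80, 0.00 m³/s; ΣQ_DR = 406.7 m³/s.
V = ΣQ_DR · Δt = 406.7 × 10800 s = 4.392 × 10^6 m³.
Over A = 81.7 km², depth = V / A = 53.8 mm.

d ≈ 53.8 mm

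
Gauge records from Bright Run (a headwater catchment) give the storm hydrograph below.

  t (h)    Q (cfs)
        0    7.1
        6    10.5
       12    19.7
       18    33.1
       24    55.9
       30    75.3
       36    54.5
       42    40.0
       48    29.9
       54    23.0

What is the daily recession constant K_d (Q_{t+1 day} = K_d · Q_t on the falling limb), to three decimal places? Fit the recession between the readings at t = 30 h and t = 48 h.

Between t = 30 h and t = 48 h the flow falls from 75.3 to 29.9 cfs over 3×6 h = 18 h.
Per-interval ratio K = (29.9/75.3)^(1/3) = 0.7350; K_d = K^(24/6) = 0.292.

K_d ≈ 0.292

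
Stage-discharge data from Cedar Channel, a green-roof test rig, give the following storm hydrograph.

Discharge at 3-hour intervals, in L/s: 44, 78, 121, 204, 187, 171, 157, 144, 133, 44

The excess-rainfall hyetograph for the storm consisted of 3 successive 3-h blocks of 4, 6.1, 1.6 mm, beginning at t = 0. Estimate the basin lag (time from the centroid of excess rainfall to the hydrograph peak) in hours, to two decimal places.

Centroid of excess rainfall: t_c = Σ P_i·t̄_i / ΣP_i = 3.8846 h (block centres at 1.5, 4.5, 7.5 h).
Hydrograph peak occurs at t = 9 h, so basin lag t_L = 9 − 3.8846 = 5.12 h.

t_L ≈ 5.12 h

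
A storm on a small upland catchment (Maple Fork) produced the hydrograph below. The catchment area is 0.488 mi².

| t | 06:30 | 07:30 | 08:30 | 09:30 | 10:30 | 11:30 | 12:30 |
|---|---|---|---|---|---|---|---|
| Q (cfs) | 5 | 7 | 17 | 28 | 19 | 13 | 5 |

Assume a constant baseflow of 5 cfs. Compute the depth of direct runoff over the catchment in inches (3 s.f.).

Direct runoff: 0.0, 2.0, 12.0, 23.0, 14.0, 8.0, 0.0 cfs; ΣQ_DR = 59.00 cfs.
V = ΣQ_DR · Δt = 59.00 × 3600 s = 2.124 × 10^5 ft³.
Over A = 0.488 mi², depth = V / A = 0.187 in.

d ≈ 0.187 in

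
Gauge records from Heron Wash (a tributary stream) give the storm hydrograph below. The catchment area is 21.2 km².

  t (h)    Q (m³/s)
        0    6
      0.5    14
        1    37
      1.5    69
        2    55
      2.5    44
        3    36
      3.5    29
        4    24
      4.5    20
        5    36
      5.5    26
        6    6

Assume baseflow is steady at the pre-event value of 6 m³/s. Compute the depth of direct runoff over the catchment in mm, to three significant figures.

Direct runoff: 0.0, 8.0, 31.0, 63.0, 49.0, 38.0, 30.0, 23.0, 18.0, 14.0, 30.0, 20.0, 0.0 m³/s; ΣQ_DR = 324.0 m³/s.
V = ΣQ_DR · Δt = 324.0 × 1800 s = 5.832 × 10^5 m³.
Over A = 21.2 km², depth = V / A = 27.5 mm.

d ≈ 27.5 mm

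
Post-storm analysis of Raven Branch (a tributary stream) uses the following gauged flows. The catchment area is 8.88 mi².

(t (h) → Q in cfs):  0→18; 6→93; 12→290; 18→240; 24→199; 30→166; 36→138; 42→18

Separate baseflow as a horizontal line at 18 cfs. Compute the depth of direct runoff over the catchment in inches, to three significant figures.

d ≈ 1.07 in

Direct runoff: 0.0, 75.0, 272.0, 222.0, 181.0, 148.0, 120.0, 0.0 cfs; ΣQ_DR = 1018 cfs.
V = ΣQ_DR · Δt = 1018 × 21600 s = 2.199 × 10^7 ft³.
Over A = 8.88 mi², depth = V / A = 1.07 in.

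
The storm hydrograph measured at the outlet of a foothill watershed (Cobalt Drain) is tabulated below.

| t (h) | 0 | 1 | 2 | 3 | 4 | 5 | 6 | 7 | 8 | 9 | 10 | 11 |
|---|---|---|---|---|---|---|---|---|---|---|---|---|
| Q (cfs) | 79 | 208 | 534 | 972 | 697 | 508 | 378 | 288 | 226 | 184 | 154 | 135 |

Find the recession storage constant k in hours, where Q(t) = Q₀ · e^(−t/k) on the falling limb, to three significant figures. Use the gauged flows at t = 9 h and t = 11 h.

On the falling limb, Q drops from 184 to 135 cfs between t = 9 h and t = 11 h (Δt = 2 h).
k = −Δt / ln(Q₂/Q₁) = −2 / ln(135/184) = 6.46 h.

k ≈ 6.46 h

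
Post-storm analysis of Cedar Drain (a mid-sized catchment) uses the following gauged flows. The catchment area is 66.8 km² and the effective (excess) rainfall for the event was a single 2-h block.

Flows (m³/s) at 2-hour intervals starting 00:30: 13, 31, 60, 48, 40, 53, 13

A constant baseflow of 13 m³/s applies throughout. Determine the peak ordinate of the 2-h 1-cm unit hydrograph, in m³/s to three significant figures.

Direct runoff: 0.0, 18.0, 47.0, 35.0, 27.0, 40.0, 0.0 m³/s; ΣQ_DR = 167.0 m³/s, peak = 47.0 m³/s.
Runoff depth d = ΣQ_DR·Δt / A = 167.0 × 7200 / (66.8 km²) = 18.00 mm.
The 1-cm UH is the DRH scaled by (10 mm)/d, so U_p = 47.0 × 10/18.00 = 26.1 m³/s.

U_p ≈ 26.1 m³/s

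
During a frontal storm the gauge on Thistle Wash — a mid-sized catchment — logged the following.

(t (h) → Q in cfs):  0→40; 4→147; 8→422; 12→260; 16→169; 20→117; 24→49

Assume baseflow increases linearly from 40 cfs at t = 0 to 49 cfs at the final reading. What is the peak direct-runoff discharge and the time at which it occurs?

Q_p = 379.00 cfs at t = 8 h

Subtracting baseflow gives direct-runoff ordinates: 0.00, 105.50, 379.00, 215.50, 123.00, 69.50, 0.00 cfs.
The maximum is 379.00 cfs, occurring at the reading for t = 8 h.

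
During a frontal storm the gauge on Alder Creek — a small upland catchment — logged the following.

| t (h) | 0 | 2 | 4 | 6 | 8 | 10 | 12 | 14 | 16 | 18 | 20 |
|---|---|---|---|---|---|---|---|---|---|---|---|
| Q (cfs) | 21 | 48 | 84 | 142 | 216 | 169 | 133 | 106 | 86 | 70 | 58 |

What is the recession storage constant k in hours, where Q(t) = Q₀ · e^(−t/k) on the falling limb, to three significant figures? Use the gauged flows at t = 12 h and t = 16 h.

k ≈ 9.17 h

On the falling limb, Q drops from 133 to 86 cfs between t = 12 h and t = 16 h (Δt = 4 h).
k = −Δt / ln(Q₂/Q₁) = −4 / ln(86/133) = 9.17 h.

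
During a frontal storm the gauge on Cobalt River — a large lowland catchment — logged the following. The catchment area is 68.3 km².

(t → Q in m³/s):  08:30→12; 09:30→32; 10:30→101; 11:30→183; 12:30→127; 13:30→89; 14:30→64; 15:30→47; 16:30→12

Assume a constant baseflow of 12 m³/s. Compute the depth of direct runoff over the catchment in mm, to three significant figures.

d ≈ 29.5 mm

Direct runoff: 0.0, 20.0, 89.0, 171.0, 115.0, 77.0, 52.0, 35.0, 0.0 m³/s; ΣQ_DR = 559.0 m³/s.
V = ΣQ_DR · Δt = 559.0 × 3600 s = 2.012 × 10^6 m³.
Over A = 68.3 km², depth = V / A = 29.5 mm.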